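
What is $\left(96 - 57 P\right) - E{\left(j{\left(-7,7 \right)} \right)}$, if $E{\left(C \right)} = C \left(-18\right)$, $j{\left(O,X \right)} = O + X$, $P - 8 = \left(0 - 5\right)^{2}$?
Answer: $-1785$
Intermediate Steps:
$P = 33$ ($P = 8 + \left(0 - 5\right)^{2} = 8 + \left(-5\right)^{2} = 8 + 25 = 33$)
$E{\left(C \right)} = - 18 C$
$\left(96 - 57 P\right) - E{\left(j{\left(-7,7 \right)} \right)} = \left(96 - 1881\right) - - 18 \left(-7 + 7\right) = \left(96 - 1881\right) - \left(-18\right) 0 = -1785 - 0 = -1785 + 0 = -1785$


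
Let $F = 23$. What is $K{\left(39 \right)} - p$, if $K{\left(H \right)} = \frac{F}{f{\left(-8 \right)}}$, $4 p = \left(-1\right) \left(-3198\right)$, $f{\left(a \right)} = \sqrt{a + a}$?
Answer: $- \frac{1599}{2} - \frac{23 i}{4} \approx -799.5 - 5.75 i$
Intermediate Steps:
$f{\left(a \right)} = \sqrt{2} \sqrt{a}$ ($f{\left(a \right)} = \sqrt{2 a} = \sqrt{2} \sqrt{a}$)
$p = \frac{1599}{2}$ ($p = \frac{\left(-1\right) \left(-3198\right)}{4} = \frac{1}{4} \cdot 3198 = \frac{1599}{2} \approx 799.5$)
$K{\left(H \right)} = - \frac{23 i}{4}$ ($K{\left(H \right)} = \frac{23}{\sqrt{2} \sqrt{-8}} = \frac{23}{\sqrt{2} \cdot 2 i \sqrt{2}} = \frac{23}{4 i} = 23 \left(- \frac{i}{4}\right) = - \frac{23 i}{4}$)
$K{\left(39 \right)} - p = - \frac{23 i}{4} - \frac{1599}{2} = - \frac{1599}{2} - \frac{23 i}{4}$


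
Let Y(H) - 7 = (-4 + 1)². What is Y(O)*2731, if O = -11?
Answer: 43696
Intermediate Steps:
Y(H) = 16 (Y(H) = 7 + (-4 + 1)² = 7 + (-3)² = 7 + 9 = 16)
Y(O)*2731 = 16*2731 = 43696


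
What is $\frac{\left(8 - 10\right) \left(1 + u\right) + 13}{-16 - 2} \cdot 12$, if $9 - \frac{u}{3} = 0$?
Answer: $\frac{86}{3} \approx 28.667$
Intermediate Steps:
$u = 27$ ($u = 27 - 0 = 27 + 0 = 27$)
$\frac{\left(8 - 10\right) \left(1 + u\right) + 13}{-16 - 2} \cdot 12 = \frac{\left(8 - 10\right) \left(1 + 27\right) + 13}{-16 - 2} \cdot 12 = \frac{\left(-2\right) 28 + 13}{-18} \cdot 12 = \left(-56 + 13\right) \left(- \frac{1}{18}\right) 12 = \left(-43\right) \left(- \frac{1}{18}\right) 12 = \frac{43}{18} \cdot 12 = \frac{86}{3}$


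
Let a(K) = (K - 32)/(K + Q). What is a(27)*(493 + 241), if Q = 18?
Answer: -734/9 ≈ -81.556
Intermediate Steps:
a(K) = (-32 + K)/(18 + K) (a(K) = (K - 32)/(K + 18) = (-32 + K)/(18 + K))
a(27)*(493 + 241) = ((-32 + 27)/(18 + 27))*(493 + 241) = (-5/45)*734 = ((1/45)*(-5))*734 = -1/9*734 = -734/9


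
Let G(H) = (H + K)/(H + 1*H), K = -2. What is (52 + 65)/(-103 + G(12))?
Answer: -1404/1231 ≈ -1.1405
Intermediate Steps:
G(H) = (-2 + H)/(2*H) (G(H) = (H - 2)/(H + 1*H) = (-2 + H)/(H + H) = (-2 + H)/((2*H)) = (-2 + H)*(1/(2*H)) = (-2 + H)/(2*H))
(52 + 65)/(-103 + G(12)) = (52 + 65)/(-103 + (1/2)*(-2 + 12)/12) = 117/(-103 + (1/2)*(1/12)*10) = 117/(-103 + 5/12) = 117/(-1231/12) = 117*(-12/1231) = -1404/1231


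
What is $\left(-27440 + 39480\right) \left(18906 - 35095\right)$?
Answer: $-194915560$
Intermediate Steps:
$\left(-27440 + 39480\right) \left(18906 - 35095\right) = 12040 \left(-16189\right) = -194915560$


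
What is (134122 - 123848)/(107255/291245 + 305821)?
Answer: 299225113/8906894440 ≈ 0.033595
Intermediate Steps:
(134122 - 123848)/(107255/291245 + 305821) = 10274/(107255*(1/291245) + 305821) = 10274/(21451/58249 + 305821) = 10274/(17813788880/58249) = 10274*(58249/17813788880) = 299225113/8906894440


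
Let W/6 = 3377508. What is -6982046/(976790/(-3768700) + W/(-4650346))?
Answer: 6118282765742451460/4045764893347 ≈ 1.5123e+6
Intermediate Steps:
W = 20265048 (W = 6*3377508 = 20265048)
-6982046/(976790/(-3768700) + W/(-4650346)) = -6982046/(976790/(-3768700) + 20265048/(-4650346)) = -6982046/(976790*(-1/3768700) + 20265048*(-1/4650346)) = -6982046/(-97679/376870 - 10132524/2325173) = -6982046/(-4045764893347/876287948510) = -6982046*(-876287948510/4045764893347) = 6118282765742451460/4045764893347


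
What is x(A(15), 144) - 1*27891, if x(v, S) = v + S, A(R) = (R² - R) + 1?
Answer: -27536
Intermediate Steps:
A(R) = 1 + R² - R
x(v, S) = S + v
x(A(15), 144) - 1*27891 = (144 + (1 + 15² - 1*15)) - 1*27891 = (144 + (1 + 225 - 15)) - 27891 = (144 + 211) - 27891 = 355 - 27891 = -27536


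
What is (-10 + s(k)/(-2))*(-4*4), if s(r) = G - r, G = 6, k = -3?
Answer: 232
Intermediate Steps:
s(r) = 6 - r
(-10 + s(k)/(-2))*(-4*4) = (-10 + (6 - 1*(-3))/(-2))*(-4*4) = (-10 + (6 + 3)*(-½))*(-16) = (-10 + 9*(-½))*(-16) = (-10 - 9/2)*(-16) = -29/2*(-16) = 232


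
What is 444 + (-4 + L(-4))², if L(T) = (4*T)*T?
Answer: 4044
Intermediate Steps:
L(T) = 4*T²
444 + (-4 + L(-4))² = 444 + (-4 + 4*(-4)²)² = 444 + (-4 + 4*16)² = 444 + (-4 + 64)² = 444 + 60² = 444 + 3600 = 4044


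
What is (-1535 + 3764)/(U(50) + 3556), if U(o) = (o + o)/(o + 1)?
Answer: 113679/181456 ≈ 0.62648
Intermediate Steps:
U(o) = 2*o/(1 + o) (U(o) = (2*o)/(1 + o) = 2*o/(1 + o))
(-1535 + 3764)/(U(50) + 3556) = (-1535 + 3764)/(2*50/(1 + 50) + 3556) = 2229/(2*50/51 + 3556) = 2229/(2*50*(1/51) + 3556) = 2229/(100/51 + 3556) = 2229/(181456/51) = 2229*(51/181456) = 113679/181456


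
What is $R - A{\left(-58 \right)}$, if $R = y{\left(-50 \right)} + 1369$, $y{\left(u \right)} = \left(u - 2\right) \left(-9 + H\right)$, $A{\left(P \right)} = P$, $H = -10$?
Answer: $2415$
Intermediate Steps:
$y{\left(u \right)} = 38 - 19 u$ ($y{\left(u \right)} = \left(u - 2\right) \left(-9 - 10\right) = \left(-2 + u\right) \left(-19\right) = 38 - 19 u$)
$R = 2357$ ($R = \left(38 - -950\right) + 1369 = \left(38 + 950\right) + 1369 = 988 + 1369 = 2357$)
$R - A{\left(-58 \right)} = 2357 - -58 = 2357 + 58 = 2415$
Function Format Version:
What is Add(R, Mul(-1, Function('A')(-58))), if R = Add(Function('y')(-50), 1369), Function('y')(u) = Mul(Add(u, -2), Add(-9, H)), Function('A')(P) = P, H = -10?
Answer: 2415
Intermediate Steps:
Function('y')(u) = Add(38, Mul(-19, u)) (Function('y')(u) = Mul(Add(u, -2), Add(-9, -10)) = Mul(Add(-2, u), -19) = Add(38, Mul(-19, u)))
R = 2357 (R = Add(Add(38, Mul(-19, -50)), 1369) = Add(Add(38, 950), 1369) = Add(988, 1369) = 2357)
Add(R, Mul(-1, Function('A')(-58))) = Add(2357, Mul(-1, -58)) = Add(2357, 58) = 2415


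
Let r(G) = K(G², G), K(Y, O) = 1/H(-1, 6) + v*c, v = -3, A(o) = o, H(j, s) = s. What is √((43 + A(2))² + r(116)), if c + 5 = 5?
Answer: √72906/6 ≈ 45.002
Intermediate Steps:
c = 0 (c = -5 + 5 = 0)
K(Y, O) = ⅙ (K(Y, O) = 1/6 - 3*0 = ⅙ + 0 = ⅙)
r(G) = ⅙
√((43 + A(2))² + r(116)) = √((43 + 2)² + ⅙) = √(45² + ⅙) = √(2025 + ⅙) = √(12151/6) = √72906/6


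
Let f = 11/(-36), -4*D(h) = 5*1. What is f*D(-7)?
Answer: 55/144 ≈ 0.38194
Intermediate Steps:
D(h) = -5/4
f = -11/36 (f = 11*(-1/36) = -11/36 ≈ -0.30556)
f*D(-7) = -11/36*(-5/4) = 55/144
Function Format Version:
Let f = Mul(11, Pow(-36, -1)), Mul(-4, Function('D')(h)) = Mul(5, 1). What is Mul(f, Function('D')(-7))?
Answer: Rational(55, 144) ≈ 0.38194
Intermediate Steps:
Function('D')(h) = Rational(-5, 4) (Function('D')(h) = Mul(Rational(-1, 4), Mul(5, 1)) = Mul(Rational(-1, 4), 5) = Rational(-5, 4))
f = Rational(-11, 36) (f = Mul(11, Rational(-1, 36)) = Rational(-11, 36) ≈ -0.30556)
Mul(f, Function('D')(-7)) = Mul(Rational(-11, 36), Rational(-5, 4)) = Rational(55, 144)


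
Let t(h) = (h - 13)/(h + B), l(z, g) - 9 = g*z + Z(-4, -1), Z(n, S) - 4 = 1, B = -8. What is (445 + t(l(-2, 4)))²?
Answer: 804609/4 ≈ 2.0115e+5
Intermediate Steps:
Z(n, S) = 5 (Z(n, S) = 4 + 1 = 5)
l(z, g) = 14 + g*z (l(z, g) = 9 + (g*z + 5) = 9 + (5 + g*z) = 14 + g*z)
t(h) = (-13 + h)/(-8 + h) (t(h) = (h - 13)/(h - 8) = (-13 + h)/(-8 + h))
(445 + t(l(-2, 4)))² = (445 + (-13 + (14 + 4*(-2)))/(-8 + (14 + 4*(-2))))² = (445 + (-13 + (14 - 8))/(-8 + (14 - 8)))² = (445 + (-13 + 6)/(-8 + 6))² = (445 - 7/(-2))² = (445 - ½*(-7))² = (445 + 7/2)² = (897/2)² = 804609/4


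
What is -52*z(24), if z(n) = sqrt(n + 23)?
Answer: -52*sqrt(47) ≈ -356.49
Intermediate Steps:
z(n) = sqrt(23 + n)
-52*z(24) = -52*sqrt(23 + 24) = -52*sqrt(47)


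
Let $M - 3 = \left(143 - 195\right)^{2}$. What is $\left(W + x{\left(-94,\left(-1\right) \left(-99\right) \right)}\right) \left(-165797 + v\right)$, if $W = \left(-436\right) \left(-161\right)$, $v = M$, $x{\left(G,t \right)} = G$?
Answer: $-11432935180$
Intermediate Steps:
$M = 2707$ ($M = 3 + \left(143 - 195\right)^{2} = 3 + \left(-52\right)^{2} = 3 + 2704 = 2707$)
$v = 2707$
$W = 70196$
$\left(W + x{\left(-94,\left(-1\right) \left(-99\right) \right)}\right) \left(-165797 + v\right) = \left(70196 - 94\right) \left(-165797 + 2707\right) = 70102 \left(-163090\right) = -11432935180$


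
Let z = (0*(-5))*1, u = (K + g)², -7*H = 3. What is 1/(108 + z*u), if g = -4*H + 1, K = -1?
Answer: 1/108 ≈ 0.0092593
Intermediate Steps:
H = -3/7 (H = -⅐*3 = -3/7 ≈ -0.42857)
g = 19/7 (g = -4*(-3/7) + 1 = 12/7 + 1 = 19/7 ≈ 2.7143)
u = 144/49 (u = (-1 + 19/7)² = (12/7)² = 144/49 ≈ 2.9388)
z = 0 (z = 0*1 = 0)
1/(108 + z*u) = 1/(108 + 0*(144/49)) = 1/(108 + 0) = 1/108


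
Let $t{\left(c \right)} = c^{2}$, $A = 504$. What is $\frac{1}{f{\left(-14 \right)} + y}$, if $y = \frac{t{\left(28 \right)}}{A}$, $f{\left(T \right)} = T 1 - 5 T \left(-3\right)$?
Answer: $\frac{9}{26474} \approx 0.00033996$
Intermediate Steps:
$f{\left(T \right)} = 15 T^{2}$ ($f{\left(T \right)} = T 15 T = 15 T^{2}$)
$y = \frac{14}{9}$ ($y = \frac{28^{2}}{504} = 784 \cdot \frac{1}{504} = \frac{14}{9} \approx 1.5556$)
$\frac{1}{f{\left(-14 \right)} + y} = \frac{1}{15 \left(-14\right)^{2} + \frac{14}{9}} = \frac{1}{15 \cdot 196 + \frac{14}{9}} = \frac{1}{2940 + \frac{14}{9}} = \frac{1}{\frac{26474}{9}} = \frac{9}{26474}$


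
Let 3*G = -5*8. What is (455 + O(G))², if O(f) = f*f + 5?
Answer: 32947600/81 ≈ 4.0676e+5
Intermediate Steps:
G = -40/3 (G = (-5*8)/3 = (⅓)*(-40) = -40/3 ≈ -13.333)
O(f) = 5 + f² (O(f) = f² + 5 = 5 + f²)
(455 + O(G))² = (455 + (5 + (-40/3)²))² = (455 + (5 + 1600/9))² = (455 + 1645/9)² = (5740/9)² = 32947600/81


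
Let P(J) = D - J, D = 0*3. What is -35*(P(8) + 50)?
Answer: -1470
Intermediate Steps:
D = 0
P(J) = -J (P(J) = 0 - J = -J)
-35*(P(8) + 50) = -35*(-1*8 + 50) = -35*(-8 + 50) = -35*42 = -1470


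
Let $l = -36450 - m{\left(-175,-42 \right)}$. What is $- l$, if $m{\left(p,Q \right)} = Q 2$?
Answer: $36366$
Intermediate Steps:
$m{\left(p,Q \right)} = 2 Q$
$l = -36366$ ($l = -36450 - 2 \left(-42\right) = -36450 - -84 = -36450 + 84 = -36366$)
$- l = \left(-1\right) \left(-36366\right) = 36366$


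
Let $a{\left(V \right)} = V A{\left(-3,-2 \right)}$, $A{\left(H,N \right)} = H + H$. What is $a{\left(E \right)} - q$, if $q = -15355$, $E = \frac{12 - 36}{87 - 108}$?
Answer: $\frac{107437}{7} \approx 15348.0$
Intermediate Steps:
$A{\left(H,N \right)} = 2 H$
$E = \frac{8}{7}$ ($E = - \frac{24}{-21} = \left(-24\right) \left(- \frac{1}{21}\right) = \frac{8}{7} \approx 1.1429$)
$a{\left(V \right)} = - 6 V$ ($a{\left(V \right)} = V 2 \left(-3\right) = V \left(-6\right) = - 6 V$)
$a{\left(E \right)} - q = \left(-6\right) \frac{8}{7} - -15355 = - \frac{48}{7} + 15355 = \frac{107437}{7}$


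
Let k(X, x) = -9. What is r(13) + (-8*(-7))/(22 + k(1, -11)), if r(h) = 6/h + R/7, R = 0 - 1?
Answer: 421/91 ≈ 4.6264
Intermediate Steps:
R = -1
r(h) = -1/7 + 6/h (r(h) = 6/h - 1/7 = -1/7 + 6/h)
r(13) + (-8*(-7))/(22 + k(1, -11)) = (1/7)*(42 - 1*13)/13 + (-8*(-7))/(22 - 9) = (1/7)*(1/13)*(42 - 13) + 56/13 = (1/7)*(1/13)*29 + (1/13)*56 = 29/91 + 56/13 = 421/91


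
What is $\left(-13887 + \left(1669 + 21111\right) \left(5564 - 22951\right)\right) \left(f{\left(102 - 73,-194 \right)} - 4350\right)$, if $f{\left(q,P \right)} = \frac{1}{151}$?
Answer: $\frac{260171154227203}{151} \approx 1.723 \cdot 10^{12}$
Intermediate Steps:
$f{\left(q,P \right)} = \frac{1}{151}$
$\left(-13887 + \left(1669 + 21111\right) \left(5564 - 22951\right)\right) \left(f{\left(102 - 73,-194 \right)} - 4350\right) = \left(-13887 + \left(1669 + 21111\right) \left(5564 - 22951\right)\right) \left(\frac{1}{151} - 4350\right) = \left(-13887 + 22780 \left(-17387\right)\right) \left(- \frac{656849}{151}\right) = \left(-13887 - 396075860\right) \left(- \frac{656849}{151}\right) = \left(-396089747\right) \left(- \frac{656849}{151}\right) = \frac{260171154227203}{151}$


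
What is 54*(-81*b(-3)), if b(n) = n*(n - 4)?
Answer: -91854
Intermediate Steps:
b(n) = n*(-4 + n)
54*(-81*b(-3)) = 54*(-(-243)*(-4 - 3)) = 54*(-(-243)*(-7)) = 54*(-81*21) = 54*(-1701) = -91854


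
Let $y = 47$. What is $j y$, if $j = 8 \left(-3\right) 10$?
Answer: $-11280$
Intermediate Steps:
$j = -240$ ($j = \left(-24\right) 10 = -240$)
$j y = \left(-240\right) 47 = -11280$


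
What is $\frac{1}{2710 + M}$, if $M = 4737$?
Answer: $\frac{1}{7447} \approx 0.00013428$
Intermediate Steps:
$\frac{1}{2710 + M} = \frac{1}{2710 + 4737} = \frac{1}{7447}$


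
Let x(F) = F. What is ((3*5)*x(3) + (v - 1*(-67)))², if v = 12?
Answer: 15376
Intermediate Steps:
((3*5)*x(3) + (v - 1*(-67)))² = ((3*5)*3 + (12 - 1*(-67)))² = (15*3 + (12 + 67))² = (45 + 79)² = 124² = 15376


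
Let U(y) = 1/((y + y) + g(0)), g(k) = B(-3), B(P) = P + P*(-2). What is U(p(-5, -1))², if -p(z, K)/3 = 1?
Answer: ⅑ ≈ 0.11111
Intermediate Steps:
B(P) = -P (B(P) = P - 2*P = -P)
g(k) = 3 (g(k) = -1*(-3) = 3)
p(z, K) = -3 (p(z, K) = -3*1 = -3)
U(y) = 1/(3 + 2*y) (U(y) = 1/((y + y) + 3) = 1/(2*y + 3) = 1/(3 + 2*y))
U(p(-5, -1))² = (1/(3 + 2*(-3)))² = (1/(3 - 6))² = (1/(-3))² = (-⅓)² = ⅑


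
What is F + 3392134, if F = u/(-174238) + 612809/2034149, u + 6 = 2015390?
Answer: 601128336808767117/177213026731 ≈ 3.3921e+6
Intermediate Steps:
u = 2015384 (u = -6 + 2015390 = 2015384)
F = -1996408366837/177213026731 (F = 2015384/(-174238) + 612809/2034149 = 2015384*(-1/174238) + 612809*(1/2034149) = -1007692/87119 + 612809/2034149 = -1996408366837/177213026731 ≈ -11.266)
F + 3392134 = -1996408366837/177213026731 + 3392134 = 601128336808767117/177213026731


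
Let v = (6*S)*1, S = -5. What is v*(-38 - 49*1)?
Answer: 2610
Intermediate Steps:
v = -30 (v = (6*(-5))*1 = -30*1 = -30)
v*(-38 - 49*1) = -30*(-38 - 49*1) = -30*(-38 - 49) = -30*(-87) = 2610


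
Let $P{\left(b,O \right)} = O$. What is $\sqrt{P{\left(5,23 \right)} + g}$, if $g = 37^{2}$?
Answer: $4 \sqrt{87} \approx 37.31$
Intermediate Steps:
$g = 1369$
$\sqrt{P{\left(5,23 \right)} + g} = \sqrt{23 + 1369} = \sqrt{1392} = 4 \sqrt{87}$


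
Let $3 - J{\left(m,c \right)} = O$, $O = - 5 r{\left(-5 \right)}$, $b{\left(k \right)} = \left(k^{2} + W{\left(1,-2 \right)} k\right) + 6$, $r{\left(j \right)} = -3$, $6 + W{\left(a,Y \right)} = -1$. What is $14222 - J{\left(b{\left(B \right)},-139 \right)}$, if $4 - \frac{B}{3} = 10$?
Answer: $14234$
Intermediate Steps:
$W{\left(a,Y \right)} = -7$ ($W{\left(a,Y \right)} = -6 - 1 = -7$)
$B = -18$ ($B = 12 - 30 = -18$)
$b{\left(k \right)} = 6 + k^{2} - 7 k$ ($b{\left(k \right)} = \left(k^{2} - 7 k\right) + 6 = 6 + k^{2} - 7 k$)
$O = 15$ ($O = \left(-5\right) \left(-3\right) = 15$)
$J{\left(m,c \right)} = -12$ ($J{\left(m,c \right)} = 3 - 15 = -12$)
$14222 - J{\left(b{\left(B \right)},-139 \right)} = 14222 - -12 = 14222 + 12 = 14234$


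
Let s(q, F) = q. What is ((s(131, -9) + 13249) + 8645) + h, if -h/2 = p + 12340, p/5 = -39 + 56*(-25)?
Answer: 11735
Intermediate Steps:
p = -7195 (p = 5*(-39 + 56*(-25)) = 5*(-39 - 1400) = 5*(-1439) = -7195)
h = -10290 (h = -2*(-7195 + 12340) = -2*5145 = -10290)
((s(131, -9) + 13249) + 8645) + h = ((131 + 13249) + 8645) - 10290 = (13380 + 8645) - 10290 = 22025 - 10290 = 11735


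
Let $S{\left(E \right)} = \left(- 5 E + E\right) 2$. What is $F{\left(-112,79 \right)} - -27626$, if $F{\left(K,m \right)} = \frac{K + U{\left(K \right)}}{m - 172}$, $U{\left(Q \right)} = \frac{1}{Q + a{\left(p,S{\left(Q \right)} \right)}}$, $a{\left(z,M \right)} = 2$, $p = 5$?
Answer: $\frac{94208767}{3410} \approx 27627.0$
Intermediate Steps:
$S{\left(E \right)} = - 8 E$ ($S{\left(E \right)} = - 4 E 2 = - 8 E$)
$U{\left(Q \right)} = \frac{1}{2 + Q}$ ($U{\left(Q \right)} = \frac{1}{Q + 2} = \frac{1}{2 + Q}$)
$F{\left(K,m \right)} = \frac{K + \frac{1}{2 + K}}{-172 + m}$ ($F{\left(K,m \right)} = \frac{K + \frac{1}{2 + K}}{m - 172} = \frac{K + \frac{1}{2 + K}}{-172 + m}$)
$F{\left(-112,79 \right)} - -27626 = \frac{1 - 112 \left(2 - 112\right)}{\left(-172 + 79\right) \left(2 - 112\right)} - -27626 = \frac{1 - -12320}{\left(-93\right) \left(-110\right)} + 27626 = \left(- \frac{1}{93}\right) \left(- \frac{1}{110}\right) \left(1 + 12320\right) + 27626 = \left(- \frac{1}{93}\right) \left(- \frac{1}{110}\right) 12321 + 27626 = \frac{4107}{3410} + 27626 = \frac{94208767}{3410}$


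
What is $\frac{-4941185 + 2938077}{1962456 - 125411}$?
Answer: $- \frac{2003108}{1837045} \approx -1.0904$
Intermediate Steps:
$\frac{-4941185 + 2938077}{1962456 - 125411} = - \frac{2003108}{1837045}$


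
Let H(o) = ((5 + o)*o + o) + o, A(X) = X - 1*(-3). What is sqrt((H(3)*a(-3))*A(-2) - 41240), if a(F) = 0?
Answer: 2*I*sqrt(10310) ≈ 203.08*I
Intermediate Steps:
A(X) = 3 + X (A(X) = X + 3 = 3 + X)
H(o) = 2*o + o*(5 + o) (H(o) = (o*(5 + o) + o) + o = (o + o*(5 + o)) + o = 2*o + o*(5 + o))
sqrt((H(3)*a(-3))*A(-2) - 41240) = sqrt(((3*(7 + 3))*0)*(3 - 2) - 41240) = sqrt(((3*10)*0)*1 - 41240) = sqrt((30*0)*1 - 41240) = sqrt(0*1 - 41240) = sqrt(0 - 41240) = sqrt(-41240) = 2*I*sqrt(10310)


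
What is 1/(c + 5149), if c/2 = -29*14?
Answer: 1/4337 ≈ 0.00023057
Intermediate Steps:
c = -812 (c = 2*(-29*14) = 2*(-406) = -812)
1/(c + 5149) = 1/(-812 + 5149) = 1/4337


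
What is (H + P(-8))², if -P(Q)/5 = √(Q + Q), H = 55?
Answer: 2625 - 2200*I ≈ 2625.0 - 2200.0*I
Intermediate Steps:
P(Q) = -5*√2*√Q (P(Q) = -5*√(Q + Q) = -5*√2*√Q)
(H + P(-8))² = (55 - 5*√2*√(-8))² = (55 - 5*√2*2*I*√2)² = (55 - 20*I)²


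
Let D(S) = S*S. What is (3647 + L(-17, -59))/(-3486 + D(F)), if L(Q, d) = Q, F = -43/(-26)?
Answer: -2453880/2354687 ≈ -1.0421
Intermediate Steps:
F = 43/26 (F = -43*(-1/26) = 43/26 ≈ 1.6538)
D(S) = S²
(3647 + L(-17, -59))/(-3486 + D(F)) = (3647 - 17)/(-3486 + (43/26)²) = 3630/(-3486 + 1849/676) = 3630/(-2354687/676) = 3630*(-676/2354687) = -2453880/2354687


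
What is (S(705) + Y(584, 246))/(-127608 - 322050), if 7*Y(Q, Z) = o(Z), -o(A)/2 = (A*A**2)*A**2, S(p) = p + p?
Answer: 300299271347/524601 ≈ 5.7243e+5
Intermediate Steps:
S(p) = 2*p
o(A) = -2*A**5 (o(A) = -2*A*A**2*A**2 = -2*A**3*A**2 = -2*A**5)
Y(Q, Z) = -2*Z**5/7 (Y(Q, Z) = (-2*Z**5)/7 = -2*Z**5/7)
(S(705) + Y(584, 246))/(-127608 - 322050) = (2*705 - 2/7*246**5)/(-127608 - 322050) = (1410 - 2/7*900897818976)/(-449658) = (1410 - 1801795637952/7)*(-1/449658) = -1801795628082/7*(-1/449658) = 300299271347/524601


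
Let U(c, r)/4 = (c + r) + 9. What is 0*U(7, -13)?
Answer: 0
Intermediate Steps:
U(c, r) = 36 + 4*c + 4*r (U(c, r) = 4*((c + r) + 9) = 4*(9 + c + r) = 36 + 4*c + 4*r)
0*U(7, -13) = 0*(36 + 4*7 + 4*(-13)) = 0*(36 + 28 - 52) = 0*12 = 0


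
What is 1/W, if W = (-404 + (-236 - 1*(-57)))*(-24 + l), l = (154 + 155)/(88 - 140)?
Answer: 52/907731 ≈ 5.7286e-5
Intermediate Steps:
l = -309/52 (l = 309/(-52) = 309*(-1/52) = -309/52 ≈ -5.9423)
W = 907731/52 (W = (-404 + (-236 - 1*(-57)))*(-24 - 309/52) = (-404 + (-236 + 57))*(-1557/52) = (-404 - 179)*(-1557/52) = -583*(-1557/52) = 907731/52 ≈ 17456.)
1/W = 1/(907731/52) = 52/907731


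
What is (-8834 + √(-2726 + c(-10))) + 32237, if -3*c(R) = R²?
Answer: 23403 + I*√24834/3 ≈ 23403.0 + 52.529*I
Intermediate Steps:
c(R) = -R²/3
(-8834 + √(-2726 + c(-10))) + 32237 = (-8834 + √(-2726 - ⅓*(-10)²)) + 32237 = (-8834 + √(-2726 - ⅓*100)) + 32237 = (-8834 + √(-2726 - 100/3)) + 32237 = (-8834 + √(-8278/3)) + 32237 = (-8834 + I*√24834/3) + 32237 = 23403 + I*√24834/3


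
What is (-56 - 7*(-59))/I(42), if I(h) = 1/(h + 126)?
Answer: 59976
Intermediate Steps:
I(h) = 1/(126 + h)
(-56 - 7*(-59))/I(42) = (-56 - 7*(-59))/(1/(126 + 42)) = (-56 + 413)/(1/168) = 357/(1/168) = 357*168 = 59976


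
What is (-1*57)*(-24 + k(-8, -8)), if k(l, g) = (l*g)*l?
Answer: 30552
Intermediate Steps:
k(l, g) = g*l² (k(l, g) = (g*l)*l = g*l²)
(-1*57)*(-24 + k(-8, -8)) = (-1*57)*(-24 - 8*(-8)²) = -57*(-24 - 8*64) = -57*(-24 - 512) = -57*(-536) = 30552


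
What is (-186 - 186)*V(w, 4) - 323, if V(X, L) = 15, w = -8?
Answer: -5903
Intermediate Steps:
(-186 - 186)*V(w, 4) - 323 = (-186 - 186)*15 - 323 = -372*15 - 323 = -5580 - 323 = -5903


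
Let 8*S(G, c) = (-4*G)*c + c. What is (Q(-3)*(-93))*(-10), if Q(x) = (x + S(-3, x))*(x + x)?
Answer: 87885/2 ≈ 43943.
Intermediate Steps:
S(G, c) = c/8 - G*c/2 (S(G, c) = ((-4*G)*c + c)/8 = (-4*G*c + c)/8 = (c - 4*G*c)/8 = c/8 - G*c/2)
Q(x) = 21*x**2/4 (Q(x) = (x + x*(1 - 4*(-3))/8)*(x + x) = (x + x*(1 + 12)/8)*(2*x) = (x + (1/8)*x*13)*(2*x) = (x + 13*x/8)*(2*x) = (21*x/8)*(2*x) = 21*x**2/4)
(Q(-3)*(-93))*(-10) = (((21/4)*(-3)**2)*(-93))*(-10) = (((21/4)*9)*(-93))*(-10) = ((189/4)*(-93))*(-10) = -17577/4*(-10) = 87885/2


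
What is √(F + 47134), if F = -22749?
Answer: √24385 ≈ 156.16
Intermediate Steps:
√(F + 47134) = √(-22749 + 47134) = √24385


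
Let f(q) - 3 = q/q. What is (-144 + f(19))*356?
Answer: -49840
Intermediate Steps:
f(q) = 4 (f(q) = 3 + q/q = 3 + 1 = 4)
(-144 + f(19))*356 = (-144 + 4)*356 = -140*356 = -49840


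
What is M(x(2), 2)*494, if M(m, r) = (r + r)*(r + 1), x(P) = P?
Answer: 5928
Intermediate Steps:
M(m, r) = 2*r*(1 + r) (M(m, r) = (2*r)*(1 + r) = 2*r*(1 + r))
M(x(2), 2)*494 = (2*2*(1 + 2))*494 = (2*2*3)*494 = 12*494 = 5928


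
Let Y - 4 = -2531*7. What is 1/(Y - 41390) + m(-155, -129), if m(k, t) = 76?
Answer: 4491827/59103 ≈ 76.000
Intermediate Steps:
Y = -17713 (Y = 4 - 2531*7 = 4 - 17717 = -17713)
1/(Y - 41390) + m(-155, -129) = 1/(-17713 - 41390) + 76 = 1/(-59103) + 76 = -1/59103 + 76 = 4491827/59103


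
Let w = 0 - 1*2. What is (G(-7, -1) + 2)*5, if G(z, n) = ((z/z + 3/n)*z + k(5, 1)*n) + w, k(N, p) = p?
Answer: 65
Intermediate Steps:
w = -2 (w = 0 - 2 = -2)
G(z, n) = -2 + n + z*(1 + 3/n) (G(z, n) = ((z/z + 3/n)*z + 1*n) - 2 = ((1 + 3/n)*z + n) - 2 = (z*(1 + 3/n) + n) - 2 = (n + z*(1 + 3/n)) - 2 = -2 + n + z*(1 + 3/n))
(G(-7, -1) + 2)*5 = ((-2 - 1 - 7 + 3*(-7)/(-1)) + 2)*5 = ((-2 - 1 - 7 + 3*(-7)*(-1)) + 2)*5 = ((-2 - 1 - 7 + 21) + 2)*5 = (11 + 2)*5 = 13*5 = 65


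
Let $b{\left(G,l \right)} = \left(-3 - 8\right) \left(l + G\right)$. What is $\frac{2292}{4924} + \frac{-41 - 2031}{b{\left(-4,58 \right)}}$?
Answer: $\frac{1445497}{365607} \approx 3.9537$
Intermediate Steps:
$b{\left(G,l \right)} = - 11 G - 11 l$ ($b{\left(G,l \right)} = - 11 \left(G + l\right) = - 11 G - 11 l$)
$\frac{2292}{4924} + \frac{-41 - 2031}{b{\left(-4,58 \right)}} = \frac{2292}{4924} + \frac{-41 - 2031}{\left(-11\right) \left(-4\right) - 638} = 2292 \cdot \frac{1}{4924} + \frac{-41 - 2031}{44 - 638} = \frac{573}{1231} - \frac{2072}{-594} = \frac{573}{1231} - - \frac{1036}{297} = \frac{573}{1231} + \frac{1036}{297} = \frac{1445497}{365607}$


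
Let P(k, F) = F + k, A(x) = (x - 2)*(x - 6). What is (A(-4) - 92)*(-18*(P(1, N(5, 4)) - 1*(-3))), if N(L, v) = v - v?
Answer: 2304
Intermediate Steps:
A(x) = (-6 + x)*(-2 + x) (A(x) = (-2 + x)*(-6 + x) = (-6 + x)*(-2 + x))
N(L, v) = 0
(A(-4) - 92)*(-18*(P(1, N(5, 4)) - 1*(-3))) = ((12 + (-4)² - 8*(-4)) - 92)*(-18*((0 + 1) - 1*(-3))) = ((12 + 16 + 32) - 92)*(-18*(1 + 3)) = (60 - 92)*(-18*4) = -32*(-72) = 2304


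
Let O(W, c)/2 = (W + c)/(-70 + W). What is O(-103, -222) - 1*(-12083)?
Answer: 2091009/173 ≈ 12087.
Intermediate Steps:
O(W, c) = 2*(W + c)/(-70 + W) (O(W, c) = 2*((W + c)/(-70 + W)) = 2*(W + c)/(-70 + W))
O(-103, -222) - 1*(-12083) = 2*(-103 - 222)/(-70 - 103) - 1*(-12083) = 2*(-325)/(-173) + 12083 = 2*(-1/173)*(-325) + 12083 = 650/173 + 12083 = 2091009/173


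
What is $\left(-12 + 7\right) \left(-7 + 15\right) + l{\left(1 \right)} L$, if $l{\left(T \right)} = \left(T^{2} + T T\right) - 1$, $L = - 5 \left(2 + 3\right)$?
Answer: $-65$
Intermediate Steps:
$L = -25$ ($L = \left(-5\right) 5 = -25$)
$l{\left(T \right)} = -1 + 2 T^{2}$ ($l{\left(T \right)} = \left(T^{2} + T^{2}\right) - 1 = 2 T^{2} - 1 = -1 + 2 T^{2}$)
$\left(-12 + 7\right) \left(-7 + 15\right) + l{\left(1 \right)} L = \left(-12 + 7\right) \left(-7 + 15\right) + \left(-1 + 2 \cdot 1^{2}\right) \left(-25\right) = \left(-5\right) 8 + \left(-1 + 2 \cdot 1\right) \left(-25\right) = -40 + \left(-1 + 2\right) \left(-25\right) = -40 + 1 \left(-25\right) = -40 - 25 = -65$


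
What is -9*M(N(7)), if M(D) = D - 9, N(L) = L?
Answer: 18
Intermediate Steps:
M(D) = -9 + D
-9*M(N(7)) = -9*(-9 + 7) = -9*(-2) = 18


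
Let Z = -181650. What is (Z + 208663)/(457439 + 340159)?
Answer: 27013/797598 ≈ 0.033868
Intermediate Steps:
(Z + 208663)/(457439 + 340159) = (-181650 + 208663)/(457439 + 340159) = 27013/797598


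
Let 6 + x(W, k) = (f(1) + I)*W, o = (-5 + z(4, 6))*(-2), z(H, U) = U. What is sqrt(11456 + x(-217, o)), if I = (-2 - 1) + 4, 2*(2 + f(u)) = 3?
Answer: sqrt(45366)/2 ≈ 106.50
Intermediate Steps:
o = -2 (o = (-5 + 6)*(-2) = 1*(-2) = -2)
f(u) = -1/2 (f(u) = -2 + (1/2)*3 = -2 + 3/2 = -1/2)
I = 1 (I = -3 + 4 = 1)
x(W, k) = -6 + W/2 (x(W, k) = -6 + (-1/2 + 1)*W = -6 + W/2)
sqrt(11456 + x(-217, o)) = sqrt(11456 + (-6 + (1/2)*(-217))) = sqrt(11456 + (-6 - 217/2)) = sqrt(11456 - 229/2) = sqrt(22683/2) = sqrt(45366)/2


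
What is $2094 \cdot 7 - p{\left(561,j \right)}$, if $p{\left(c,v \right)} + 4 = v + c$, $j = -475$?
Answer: $14576$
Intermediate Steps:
$p{\left(c,v \right)} = -4 + c + v$ ($p{\left(c,v \right)} = -4 + \left(v + c\right) = -4 + \left(c + v\right) = -4 + c + v$)
$2094 \cdot 7 - p{\left(561,j \right)} = 2094 \cdot 7 - \left(-4 + 561 - 475\right) = 14658 - 82 = 14576$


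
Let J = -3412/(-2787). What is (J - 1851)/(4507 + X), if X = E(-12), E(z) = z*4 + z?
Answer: -5155325/12393789 ≈ -0.41596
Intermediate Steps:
E(z) = 5*z (E(z) = 4*z + z = 5*z)
J = 3412/2787 (J = -3412*(-1/2787) = 3412/2787 ≈ 1.2243)
X = -60 (X = 5*(-12) = -60)
(J - 1851)/(4507 + X) = (3412/2787 - 1851)/(4507 - 60) = -5155325/2787/4447 = -5155325/2787*1/4447 = -5155325/12393789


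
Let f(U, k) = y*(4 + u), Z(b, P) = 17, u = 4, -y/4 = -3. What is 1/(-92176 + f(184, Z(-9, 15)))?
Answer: -1/92080 ≈ -1.0860e-5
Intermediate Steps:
y = 12 (y = -4*(-3) = 12)
f(U, k) = 96 (f(U, k) = 12*(4 + 4) = 12*8 = 96)
1/(-92176 + f(184, Z(-9, 15))) = 1/(-92176 + 96) = 1/(-92080) = -1/92080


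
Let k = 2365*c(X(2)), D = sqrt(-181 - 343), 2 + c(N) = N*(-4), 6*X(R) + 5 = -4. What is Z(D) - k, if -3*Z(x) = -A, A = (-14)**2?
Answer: -28184/3 ≈ -9394.7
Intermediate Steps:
X(R) = -3/2 (X(R) = -5/6 + (1/6)*(-4) = -5/6 - 2/3 = -3/2)
A = 196
c(N) = -2 - 4*N (c(N) = -2 + N*(-4) = -2 - 4*N)
D = 2*I*sqrt(131) (D = sqrt(-524) = 2*I*sqrt(131) ≈ 22.891*I)
Z(x) = 196/3 (Z(x) = -(-1)*196/3 = -1/3*(-196) = 196/3)
k = 9460 (k = 2365*(-2 - 4*(-3/2)) = 2365*(-2 + 6) = 2365*4 = 9460)
Z(D) - k = 196/3 - 1*9460 = 196/3 - 9460 = -28184/3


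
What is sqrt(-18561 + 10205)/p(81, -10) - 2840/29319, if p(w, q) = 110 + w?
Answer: -2840/29319 + 2*I*sqrt(2089)/191 ≈ -0.096866 + 0.47859*I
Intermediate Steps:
sqrt(-18561 + 10205)/p(81, -10) - 2840/29319 = sqrt(-18561 + 10205)/(110 + 81) - 2840/29319 = sqrt(-8356)/191 - 2840*1/29319 = (2*I*sqrt(2089))*(1/191) - 2840/29319 = 2*I*sqrt(2089)/191 - 2840/29319 = -2840/29319 + 2*I*sqrt(2089)/191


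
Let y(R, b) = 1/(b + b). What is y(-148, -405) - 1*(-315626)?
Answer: 255657059/810 ≈ 3.1563e+5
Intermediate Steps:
y(R, b) = 1/(2*b)
y(-148, -405) - 1*(-315626) = (1/2)/(-405) - 1*(-315626) = (1/2)*(-1/405) + 315626 = -1/810 + 315626 = 255657059/810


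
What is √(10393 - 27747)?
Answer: I*√17354 ≈ 131.73*I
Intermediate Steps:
√(10393 - 27747) = √(-17354) = I*√17354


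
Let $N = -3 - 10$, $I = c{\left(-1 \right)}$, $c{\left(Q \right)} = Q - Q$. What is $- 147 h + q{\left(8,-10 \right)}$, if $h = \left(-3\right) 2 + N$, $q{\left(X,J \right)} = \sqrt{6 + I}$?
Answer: $2793 + \sqrt{6} \approx 2795.4$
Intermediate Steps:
$c{\left(Q \right)} = 0$
$I = 0$
$q{\left(X,J \right)} = \sqrt{6}$ ($q{\left(X,J \right)} = \sqrt{6 + 0} = \sqrt{6}$)
$N = -13$ ($N = -3 - 10 = -13$)
$h = -19$ ($h = \left(-3\right) 2 - 13 = -6 - 13 = -19$)
$- 147 h + q{\left(8,-10 \right)} = \left(-147\right) \left(-19\right) + \sqrt{6} = 2793 + \sqrt{6}$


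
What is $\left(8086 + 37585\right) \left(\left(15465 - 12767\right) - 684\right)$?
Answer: $91981394$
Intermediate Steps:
$\left(8086 + 37585\right) \left(\left(15465 - 12767\right) - 684\right) = 45671 \left(\left(15465 - 12767\right) - 684\right) = 45671 \left(2698 - 684\right) = 45671 \cdot 2014 = 91981394$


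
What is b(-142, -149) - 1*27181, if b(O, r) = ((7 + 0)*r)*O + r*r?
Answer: 143126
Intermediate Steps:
b(O, r) = r**2 + 7*O*r (b(O, r) = (7*r)*O + r**2 = 7*O*r + r**2 = r**2 + 7*O*r)
b(-142, -149) - 1*27181 = -149*(-149 + 7*(-142)) - 1*27181 = -149*(-149 - 994) - 27181 = -149*(-1143) - 27181 = 170307 - 27181 = 143126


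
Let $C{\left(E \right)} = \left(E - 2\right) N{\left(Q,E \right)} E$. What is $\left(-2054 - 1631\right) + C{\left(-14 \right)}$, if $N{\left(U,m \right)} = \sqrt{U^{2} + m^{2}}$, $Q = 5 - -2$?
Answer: $-3685 + 1568 \sqrt{5} \approx -178.85$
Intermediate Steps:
$Q = 7$ ($Q = 5 + 2 = 7$)
$C{\left(E \right)} = E \sqrt{49 + E^{2}} \left(-2 + E\right)$ ($C{\left(E \right)} = \left(E - 2\right) \sqrt{7^{2} + E^{2}} E = \left(E - 2\right) \sqrt{49 + E^{2}} E = \left(-2 + E\right) \sqrt{49 + E^{2}} E = \sqrt{49 + E^{2}} \left(-2 + E\right) E = E \sqrt{49 + E^{2}} \left(-2 + E\right)$)
$\left(-2054 - 1631\right) + C{\left(-14 \right)} = \left(-2054 - 1631\right) - 14 \sqrt{49 + \left(-14\right)^{2}} \left(-2 - 14\right) = -3685 - 14 \sqrt{49 + 196} \left(-16\right) = -3685 - 14 \sqrt{245} \left(-16\right) = -3685 - 14 \cdot 7 \sqrt{5} \left(-16\right) = -3685 + 1568 \sqrt{5}$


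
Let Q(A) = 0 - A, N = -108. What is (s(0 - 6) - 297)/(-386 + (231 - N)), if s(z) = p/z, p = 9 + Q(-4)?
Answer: 1795/282 ≈ 6.3652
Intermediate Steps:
Q(A) = -A
p = 13 (p = 9 - 1*(-4) = 9 + 4 = 13)
s(z) = 13/z
(s(0 - 6) - 297)/(-386 + (231 - N)) = (13/(0 - 6) - 297)/(-386 + (231 - 1*(-108))) = (13/(-6) - 297)/(-386 + (231 + 108)) = (13*(-⅙) - 297)/(-386 + 339) = (-13/6 - 297)/(-47) = -1795/6*(-1/47) = 1795/282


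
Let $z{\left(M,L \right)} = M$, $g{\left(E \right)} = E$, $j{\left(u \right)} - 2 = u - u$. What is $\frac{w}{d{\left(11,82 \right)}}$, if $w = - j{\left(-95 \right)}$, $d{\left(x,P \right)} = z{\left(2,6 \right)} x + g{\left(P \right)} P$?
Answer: $- \frac{1}{3373} \approx -0.00029647$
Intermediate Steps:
$j{\left(u \right)} = 2$ ($j{\left(u \right)} = 2 + \left(u - u\right) = 2 + 0 = 2$)
$d{\left(x,P \right)} = P^{2} + 2 x$ ($d{\left(x,P \right)} = 2 x + P P = 2 x + P^{2} = P^{2} + 2 x$)
$w = -2$ ($w = \left(-1\right) 2 = -2$)
$\frac{w}{d{\left(11,82 \right)}} = - \frac{2}{82^{2} + 2 \cdot 11} = - \frac{2}{6724 + 22} = - \frac{2}{6746} = \left(-2\right) \frac{1}{6746} = - \frac{1}{3373}$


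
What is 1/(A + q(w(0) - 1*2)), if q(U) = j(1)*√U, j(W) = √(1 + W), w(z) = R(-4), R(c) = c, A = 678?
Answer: 113/76616 - I*√3/229848 ≈ 0.0014749 - 7.5356e-6*I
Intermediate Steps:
w(z) = -4
q(U) = √2*√U (q(U) = √(1 + 1)*√U = √2*√U)
1/(A + q(w(0) - 1*2)) = 1/(678 + √2*√(-4 - 1*2)) = 1/(678 + √2*√(-4 - 2)) = 1/(678 + √2*√(-6)) = 1/(678 + √2*(I*√6)) = 1/(678 + 2*I*√3)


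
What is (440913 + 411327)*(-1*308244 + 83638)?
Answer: -191418217440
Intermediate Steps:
(440913 + 411327)*(-1*308244 + 83638) = 852240*(-308244 + 83638) = 852240*(-224606) = -191418217440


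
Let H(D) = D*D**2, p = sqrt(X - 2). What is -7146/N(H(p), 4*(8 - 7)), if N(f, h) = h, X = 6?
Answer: -3573/2 ≈ -1786.5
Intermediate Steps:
p = 2 (p = sqrt(6 - 2) = sqrt(4) = 2)
H(D) = D**3
-7146/N(H(p), 4*(8 - 7)) = -7146*1/(4*(8 - 7)) = -7146/(4*1) = -7146/4 = -7146*1/4 = -3573/2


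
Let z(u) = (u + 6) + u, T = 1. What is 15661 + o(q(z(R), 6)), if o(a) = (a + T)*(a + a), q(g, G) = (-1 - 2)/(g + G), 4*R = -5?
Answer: 5653465/361 ≈ 15661.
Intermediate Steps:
R = -5/4 (R = (¼)*(-5) = -5/4 ≈ -1.2500)
z(u) = 6 + 2*u (z(u) = (6 + u) + u = 6 + 2*u)
q(g, G) = -3/(G + g)
o(a) = 2*a*(1 + a) (o(a) = (a + 1)*(a + a) = (1 + a)*(2*a) = 2*a*(1 + a))
15661 + o(q(z(R), 6)) = 15661 + 2*(-3/(6 + (6 + 2*(-5/4))))*(1 - 3/(6 + (6 + 2*(-5/4)))) = 15661 + 2*(-3/(6 + (6 - 5/2)))*(1 - 3/(6 + (6 - 5/2))) = 15661 + 2*(-3/(6 + 7/2))*(1 - 3/(6 + 7/2)) = 15661 + 2*(-3/19/2)*(1 - 3/19/2) = 15661 + 2*(-3*2/19)*(1 - 3*2/19) = 15661 + 2*(-6/19)*(1 - 6/19) = 15661 + 2*(-6/19)*(13/19) = 15661 - 156/361 = 5653465/361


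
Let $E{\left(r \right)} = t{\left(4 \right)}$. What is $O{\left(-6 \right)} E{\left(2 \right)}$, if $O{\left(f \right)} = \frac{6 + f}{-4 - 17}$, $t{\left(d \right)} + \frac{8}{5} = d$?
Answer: $0$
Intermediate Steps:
$t{\left(d \right)} = - \frac{8}{5} + d$
$O{\left(f \right)} = - \frac{2}{7} - \frac{f}{21}$ ($O{\left(f \right)} = \frac{6 + f}{-21} = \left(6 + f\right) \left(- \frac{1}{21}\right) = - \frac{2}{7} - \frac{f}{21}$)
$E{\left(r \right)} = \frac{12}{5}$ ($E{\left(r \right)} = - \frac{8}{5} + 4 = \frac{12}{5}$)
$O{\left(-6 \right)} E{\left(2 \right)} = \left(- \frac{2}{7} - - \frac{2}{7}\right) \frac{12}{5} = \left(- \frac{2}{7} + \frac{2}{7}\right) \frac{12}{5} = 0 \cdot \frac{12}{5} = 0$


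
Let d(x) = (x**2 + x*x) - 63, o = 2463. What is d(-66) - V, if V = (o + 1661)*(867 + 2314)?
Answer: -13109795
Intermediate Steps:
d(x) = -63 + 2*x**2 (d(x) = (x**2 + x**2) - 63 = 2*x**2 - 63 = -63 + 2*x**2)
V = 13118444 (V = (2463 + 1661)*(867 + 2314) = 4124*3181 = 13118444)
d(-66) - V = (-63 + 2*(-66)**2) - 1*13118444 = (-63 + 2*4356) - 13118444 = (-63 + 8712) - 13118444 = 8649 - 13118444 = -13109795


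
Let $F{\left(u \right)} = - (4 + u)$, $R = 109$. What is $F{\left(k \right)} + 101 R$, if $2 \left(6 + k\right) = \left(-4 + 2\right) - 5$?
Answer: $\frac{22029}{2} \approx 11015.0$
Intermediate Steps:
$k = - \frac{19}{2}$ ($k = -6 + \frac{\left(-4 + 2\right) - 5}{2} = -6 + \frac{-2 - 5}{2} = -6 + \frac{1}{2} \left(-7\right) = -6 - \frac{7}{2} = - \frac{19}{2} \approx -9.5$)
$F{\left(u \right)} = -4 - u$
$F{\left(k \right)} + 101 R = \left(-4 - - \frac{19}{2}\right) + 101 \cdot 109 = \left(-4 + \frac{19}{2}\right) + 11009 = \frac{11}{2} + 11009 = \frac{22029}{2}$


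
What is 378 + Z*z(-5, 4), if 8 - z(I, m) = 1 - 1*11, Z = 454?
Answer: 8550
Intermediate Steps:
z(I, m) = 18 (z(I, m) = 8 - (1 - 1*11) = 8 - (1 - 11) = 8 - 1*(-10) = 8 + 10 = 18)
378 + Z*z(-5, 4) = 378 + 454*18 = 378 + 8172 = 8550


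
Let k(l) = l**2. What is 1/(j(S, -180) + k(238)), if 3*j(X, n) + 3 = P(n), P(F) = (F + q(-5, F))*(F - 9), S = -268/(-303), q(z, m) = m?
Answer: 1/79323 ≈ 1.2607e-5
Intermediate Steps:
S = 268/303 (S = -268*(-1/303) = 268/303 ≈ 0.88449)
P(F) = 2*F*(-9 + F) (P(F) = (F + F)*(F - 9) = (2*F)*(-9 + F) = 2*F*(-9 + F))
j(X, n) = -1 + 2*n*(-9 + n)/3 (j(X, n) = -1 + (2*n*(-9 + n))/3 = -1 + 2*n*(-9 + n)/3)
1/(j(S, -180) + k(238)) = 1/((-1 - 6*(-180) + (2/3)*(-180)**2) + 238**2) = 1/((-1 + 1080 + (2/3)*32400) + 56644) = 1/((-1 + 1080 + 21600) + 56644) = 1/(22679 + 56644) = 1/79323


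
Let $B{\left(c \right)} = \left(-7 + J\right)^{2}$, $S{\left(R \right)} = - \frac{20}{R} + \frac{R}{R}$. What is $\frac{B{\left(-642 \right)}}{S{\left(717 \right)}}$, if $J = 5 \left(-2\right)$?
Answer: $\frac{12189}{41} \approx 297.29$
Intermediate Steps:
$J = -10$
$S{\left(R \right)} = 1 - \frac{20}{R}$ ($S{\left(R \right)} = - \frac{20}{R} + 1 = 1 - \frac{20}{R}$)
$B{\left(c \right)} = 289$ ($B{\left(c \right)} = \left(-7 - 10\right)^{2} = \left(-17\right)^{2} = 289$)
$\frac{B{\left(-642 \right)}}{S{\left(717 \right)}} = \frac{289}{\frac{1}{717} \left(-20 + 717\right)} = \frac{289}{\frac{1}{717} \cdot 697} = \frac{289}{\frac{697}{717}} = 289 \cdot \frac{717}{697} = \frac{12189}{41}$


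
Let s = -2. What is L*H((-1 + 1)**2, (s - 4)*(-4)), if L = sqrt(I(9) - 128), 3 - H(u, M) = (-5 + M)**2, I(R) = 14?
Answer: -358*I*sqrt(114) ≈ -3822.4*I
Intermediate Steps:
H(u, M) = 3 - (-5 + M)**2
L = I*sqrt(114) (L = sqrt(14 - 128) = sqrt(-114) = I*sqrt(114) ≈ 10.677*I)
L*H((-1 + 1)**2, (s - 4)*(-4)) = (I*sqrt(114))*(3 - (-5 + (-2 - 4)*(-4))**2) = (I*sqrt(114))*(3 - (-5 - 6*(-4))**2) = (I*sqrt(114))*(3 - (-5 + 24)**2) = (I*sqrt(114))*(3 - 1*19**2) = (I*sqrt(114))*(3 - 1*361) = (I*sqrt(114))*(3 - 361) = (I*sqrt(114))*(-358) = -358*I*sqrt(114)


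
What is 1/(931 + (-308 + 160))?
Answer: 1/783 ≈ 0.0012771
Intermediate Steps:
1/(931 + (-308 + 160)) = 1/(931 - 148) = 1/783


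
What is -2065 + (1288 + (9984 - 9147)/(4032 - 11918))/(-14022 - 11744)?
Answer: -419598902271/203190676 ≈ -2065.1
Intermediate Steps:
-2065 + (1288 + (9984 - 9147)/(4032 - 11918))/(-14022 - 11744) = -2065 + (1288 + 837/(-7886))/(-25766) = -2065 + (1288 + 837*(-1/7886))*(-1/25766) = -2065 + (1288 - 837/7886)*(-1/25766) = -2065 + (10156331/7886)*(-1/25766) = -2065 - 10156331/203190676 = -419598902271/203190676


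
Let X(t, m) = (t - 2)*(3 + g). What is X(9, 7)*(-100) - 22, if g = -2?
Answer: -722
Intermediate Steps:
X(t, m) = -2 + t (X(t, m) = (t - 2)*(3 - 2) = (-2 + t)*1 = -2 + t)
X(9, 7)*(-100) - 22 = (-2 + 9)*(-100) - 22 = 7*(-100) - 22 = -700 - 22 = -722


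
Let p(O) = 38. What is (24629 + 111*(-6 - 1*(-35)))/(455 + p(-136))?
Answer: 27848/493 ≈ 56.487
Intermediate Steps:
(24629 + 111*(-6 - 1*(-35)))/(455 + p(-136)) = (24629 + 111*(-6 - 1*(-35)))/(455 + 38) = (24629 + 111*(-6 + 35))/493 = (24629 + 111*29)*(1/493) = (24629 + 3219)*(1/493) = 27848*(1/493) = 27848/493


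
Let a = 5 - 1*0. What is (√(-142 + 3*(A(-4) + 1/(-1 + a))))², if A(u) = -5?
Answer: -625/4 ≈ -156.25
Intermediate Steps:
a = 5 (a = 5 + 0 = 5)
(√(-142 + 3*(A(-4) + 1/(-1 + a))))² = (√(-142 + 3*(-5 + 1/(-1 + 5))))² = (√(-142 + 3*(-5 + 1/4)))² = (√(-142 + 3*(-5 + ¼)))² = (√(-142 + 3*(-19/4)))² = (√(-142 - 57/4))² = (√(-625/4))² = (25*I/2)² = -625/4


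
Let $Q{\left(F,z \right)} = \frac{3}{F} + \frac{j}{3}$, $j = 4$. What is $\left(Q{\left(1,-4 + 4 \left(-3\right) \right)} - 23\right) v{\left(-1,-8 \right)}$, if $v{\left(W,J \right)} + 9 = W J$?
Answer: $\frac{56}{3} \approx 18.667$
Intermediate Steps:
$Q{\left(F,z \right)} = \frac{4}{3} + \frac{3}{F}$ ($Q{\left(F,z \right)} = \frac{3}{F} + \frac{4}{3} = \frac{4}{3} + \frac{3}{F}$)
$v{\left(W,J \right)} = -9 + J W$ ($v{\left(W,J \right)} = -9 + W J = -9 + J W$)
$\left(Q{\left(1,-4 + 4 \left(-3\right) \right)} - 23\right) v{\left(-1,-8 \right)} = \left(\left(\frac{4}{3} + \frac{3}{1}\right) - 23\right) \left(-9 - -8\right) = \left(\left(\frac{4}{3} + 3 \cdot 1\right) - 23\right) \left(-9 + 8\right) = \left(\left(\frac{4}{3} + 3\right) - 23\right) \left(-1\right) = \left(\frac{13}{3} - 23\right) \left(-1\right) = \left(- \frac{56}{3}\right) \left(-1\right) = \frac{56}{3}$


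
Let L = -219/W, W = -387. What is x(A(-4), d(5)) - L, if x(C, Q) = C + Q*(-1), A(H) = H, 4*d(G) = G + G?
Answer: -1823/258 ≈ -7.0659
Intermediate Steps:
d(G) = G/2 (d(G) = (G + G)/4 = (2*G)/4 = G/2)
x(C, Q) = C - Q
L = 73/129 (L = -219/(-387) = -219*(-1/387) = 73/129 ≈ 0.56589)
x(A(-4), d(5)) - L = (-4 - 5/2) - 1*73/129 = (-4 - 1*5/2) - 73/129 = (-4 - 5/2) - 73/129 = -13/2 - 73/129 = -1823/258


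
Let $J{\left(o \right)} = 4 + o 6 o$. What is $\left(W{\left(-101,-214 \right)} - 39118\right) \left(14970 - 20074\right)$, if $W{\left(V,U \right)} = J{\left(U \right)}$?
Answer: $-1202818848$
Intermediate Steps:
$J{\left(o \right)} = 4 + 6 o^{2}$ ($J{\left(o \right)} = 4 + 6 o o = 4 + 6 o^{2}$)
$W{\left(V,U \right)} = 4 + 6 U^{2}$
$\left(W{\left(-101,-214 \right)} - 39118\right) \left(14970 - 20074\right) = \left(\left(4 + 6 \left(-214\right)^{2}\right) - 39118\right) \left(14970 - 20074\right) = \left(\left(4 + 6 \cdot 45796\right) - 39118\right) \left(-5104\right) = \left(\left(4 + 274776\right) - 39118\right) \left(-5104\right) = \left(274780 - 39118\right) \left(-5104\right) = 235662 \left(-5104\right) = -1202818848$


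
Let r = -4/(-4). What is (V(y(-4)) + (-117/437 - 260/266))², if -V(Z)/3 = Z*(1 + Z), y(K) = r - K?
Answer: 77907416161/9357481 ≈ 8325.7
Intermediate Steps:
r = 1 (r = -4*(-¼) = 1)
y(K) = 1 - K
V(Z) = -3*Z*(1 + Z)
(V(y(-4)) + (-117/437 - 260/266))² = (-3*(1 - 1*(-4))*(1 + (1 - 1*(-4))) + (-117/437 - 260/266))² = (-3*(1 + 4)*(1 + (1 + 4)) + (-117*1/437 - 260*1/266))² = (-3*5*(1 + 5) + (-117/437 - 130/133))² = (-3*5*6 - 3809/3059)² = (-90 - 3809/3059)² = (-279119/3059)² = 77907416161/9357481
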